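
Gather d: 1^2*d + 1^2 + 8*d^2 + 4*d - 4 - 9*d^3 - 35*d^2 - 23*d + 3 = -9*d^3 - 27*d^2 - 18*d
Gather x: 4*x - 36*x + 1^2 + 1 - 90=-32*x - 88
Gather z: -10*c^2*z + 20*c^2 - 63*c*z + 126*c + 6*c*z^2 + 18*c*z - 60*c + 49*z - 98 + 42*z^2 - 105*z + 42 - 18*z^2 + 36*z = 20*c^2 + 66*c + z^2*(6*c + 24) + z*(-10*c^2 - 45*c - 20) - 56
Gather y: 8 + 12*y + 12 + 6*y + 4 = 18*y + 24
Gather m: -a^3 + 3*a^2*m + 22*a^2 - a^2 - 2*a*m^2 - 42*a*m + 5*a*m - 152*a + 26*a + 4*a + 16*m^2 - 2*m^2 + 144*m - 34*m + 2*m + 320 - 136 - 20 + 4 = -a^3 + 21*a^2 - 122*a + m^2*(14 - 2*a) + m*(3*a^2 - 37*a + 112) + 168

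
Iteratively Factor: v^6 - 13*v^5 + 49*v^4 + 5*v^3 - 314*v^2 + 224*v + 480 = (v - 4)*(v^5 - 9*v^4 + 13*v^3 + 57*v^2 - 86*v - 120) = (v - 5)*(v - 4)*(v^4 - 4*v^3 - 7*v^2 + 22*v + 24) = (v - 5)*(v - 4)*(v + 1)*(v^3 - 5*v^2 - 2*v + 24) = (v - 5)*(v - 4)*(v + 1)*(v + 2)*(v^2 - 7*v + 12) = (v - 5)*(v - 4)*(v - 3)*(v + 1)*(v + 2)*(v - 4)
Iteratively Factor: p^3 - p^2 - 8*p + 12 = (p - 2)*(p^2 + p - 6) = (p - 2)*(p + 3)*(p - 2)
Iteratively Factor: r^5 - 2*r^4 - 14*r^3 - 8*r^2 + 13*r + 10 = (r + 1)*(r^4 - 3*r^3 - 11*r^2 + 3*r + 10) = (r + 1)*(r + 2)*(r^3 - 5*r^2 - r + 5) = (r + 1)^2*(r + 2)*(r^2 - 6*r + 5) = (r - 1)*(r + 1)^2*(r + 2)*(r - 5)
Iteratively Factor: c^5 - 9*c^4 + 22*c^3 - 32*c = (c + 1)*(c^4 - 10*c^3 + 32*c^2 - 32*c) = (c - 4)*(c + 1)*(c^3 - 6*c^2 + 8*c) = (c - 4)*(c - 2)*(c + 1)*(c^2 - 4*c) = (c - 4)^2*(c - 2)*(c + 1)*(c)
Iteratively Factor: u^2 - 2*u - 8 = (u - 4)*(u + 2)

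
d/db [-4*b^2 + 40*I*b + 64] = -8*b + 40*I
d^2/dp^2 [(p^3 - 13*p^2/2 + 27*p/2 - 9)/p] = 2 - 18/p^3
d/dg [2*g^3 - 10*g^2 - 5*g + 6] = 6*g^2 - 20*g - 5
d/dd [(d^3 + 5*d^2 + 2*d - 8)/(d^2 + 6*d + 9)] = (d^3 + 9*d^2 + 28*d + 22)/(d^3 + 9*d^2 + 27*d + 27)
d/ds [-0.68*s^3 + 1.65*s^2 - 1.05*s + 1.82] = -2.04*s^2 + 3.3*s - 1.05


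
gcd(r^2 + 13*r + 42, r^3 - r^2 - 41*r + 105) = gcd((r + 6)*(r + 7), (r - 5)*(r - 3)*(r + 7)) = r + 7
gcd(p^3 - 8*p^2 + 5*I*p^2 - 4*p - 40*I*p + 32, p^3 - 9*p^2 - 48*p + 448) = p - 8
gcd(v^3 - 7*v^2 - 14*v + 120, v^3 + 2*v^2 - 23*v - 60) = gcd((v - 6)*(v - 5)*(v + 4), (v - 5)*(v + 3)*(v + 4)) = v^2 - v - 20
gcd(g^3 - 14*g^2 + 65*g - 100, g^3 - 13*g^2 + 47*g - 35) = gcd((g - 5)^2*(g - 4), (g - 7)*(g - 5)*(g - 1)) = g - 5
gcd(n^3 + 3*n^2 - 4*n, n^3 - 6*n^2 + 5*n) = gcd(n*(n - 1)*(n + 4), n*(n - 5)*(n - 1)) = n^2 - n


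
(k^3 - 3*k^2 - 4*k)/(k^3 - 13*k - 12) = k/(k + 3)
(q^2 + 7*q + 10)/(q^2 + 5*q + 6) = (q + 5)/(q + 3)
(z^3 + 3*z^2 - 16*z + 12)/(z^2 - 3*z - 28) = (-z^3 - 3*z^2 + 16*z - 12)/(-z^2 + 3*z + 28)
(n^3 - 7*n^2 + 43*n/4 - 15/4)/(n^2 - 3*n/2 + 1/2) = (2*n^2 - 13*n + 15)/(2*(n - 1))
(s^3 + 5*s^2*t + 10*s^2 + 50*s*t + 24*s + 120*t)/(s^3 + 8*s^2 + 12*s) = (s^2 + 5*s*t + 4*s + 20*t)/(s*(s + 2))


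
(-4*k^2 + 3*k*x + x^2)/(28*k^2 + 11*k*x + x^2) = (-k + x)/(7*k + x)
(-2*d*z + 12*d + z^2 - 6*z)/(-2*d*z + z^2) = (z - 6)/z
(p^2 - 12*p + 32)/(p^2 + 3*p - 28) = (p - 8)/(p + 7)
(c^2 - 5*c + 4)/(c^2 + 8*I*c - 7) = (c^2 - 5*c + 4)/(c^2 + 8*I*c - 7)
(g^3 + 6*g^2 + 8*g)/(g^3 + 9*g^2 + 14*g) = (g + 4)/(g + 7)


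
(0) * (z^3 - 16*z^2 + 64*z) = 0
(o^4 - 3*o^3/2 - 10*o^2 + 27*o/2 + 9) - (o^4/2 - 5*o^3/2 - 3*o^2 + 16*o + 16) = o^4/2 + o^3 - 7*o^2 - 5*o/2 - 7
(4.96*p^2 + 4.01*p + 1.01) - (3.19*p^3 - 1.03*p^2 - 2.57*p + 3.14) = -3.19*p^3 + 5.99*p^2 + 6.58*p - 2.13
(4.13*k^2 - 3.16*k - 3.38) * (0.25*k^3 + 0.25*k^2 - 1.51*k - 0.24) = 1.0325*k^5 + 0.2425*k^4 - 7.8713*k^3 + 2.9354*k^2 + 5.8622*k + 0.8112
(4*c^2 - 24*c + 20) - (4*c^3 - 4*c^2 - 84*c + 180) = -4*c^3 + 8*c^2 + 60*c - 160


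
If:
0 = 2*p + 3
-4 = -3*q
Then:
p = -3/2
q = 4/3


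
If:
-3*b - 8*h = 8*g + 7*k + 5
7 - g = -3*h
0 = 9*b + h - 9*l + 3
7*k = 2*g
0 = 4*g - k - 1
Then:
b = 400/117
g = 7/26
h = -175/78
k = 1/13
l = 2459/702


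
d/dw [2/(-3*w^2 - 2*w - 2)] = 4*(3*w + 1)/(3*w^2 + 2*w + 2)^2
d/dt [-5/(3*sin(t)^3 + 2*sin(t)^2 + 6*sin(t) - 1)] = 80*(9*sin(t)^2 + 4*sin(t) + 6)*cos(t)/(-33*sin(t) + 3*sin(3*t) + 4*cos(2*t))^2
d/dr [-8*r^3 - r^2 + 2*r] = -24*r^2 - 2*r + 2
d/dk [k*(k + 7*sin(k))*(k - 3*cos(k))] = k*(k + 7*sin(k))*(3*sin(k) + 1) + k*(k - 3*cos(k))*(7*cos(k) + 1) + (k + 7*sin(k))*(k - 3*cos(k))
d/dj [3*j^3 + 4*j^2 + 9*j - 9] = 9*j^2 + 8*j + 9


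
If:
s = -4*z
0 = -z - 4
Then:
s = 16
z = -4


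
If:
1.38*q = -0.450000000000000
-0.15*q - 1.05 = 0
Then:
No Solution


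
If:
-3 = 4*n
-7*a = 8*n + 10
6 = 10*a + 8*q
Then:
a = -4/7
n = -3/4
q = 41/28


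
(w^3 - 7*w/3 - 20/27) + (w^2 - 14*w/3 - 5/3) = w^3 + w^2 - 7*w - 65/27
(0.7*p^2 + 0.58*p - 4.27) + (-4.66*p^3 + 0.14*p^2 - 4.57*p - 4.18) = -4.66*p^3 + 0.84*p^2 - 3.99*p - 8.45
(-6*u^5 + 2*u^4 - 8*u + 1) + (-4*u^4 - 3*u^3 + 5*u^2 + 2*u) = -6*u^5 - 2*u^4 - 3*u^3 + 5*u^2 - 6*u + 1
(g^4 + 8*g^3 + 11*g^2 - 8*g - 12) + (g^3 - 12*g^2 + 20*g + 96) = g^4 + 9*g^3 - g^2 + 12*g + 84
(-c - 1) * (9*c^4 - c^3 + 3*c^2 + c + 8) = -9*c^5 - 8*c^4 - 2*c^3 - 4*c^2 - 9*c - 8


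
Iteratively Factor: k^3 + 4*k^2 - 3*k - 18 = (k + 3)*(k^2 + k - 6) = (k + 3)^2*(k - 2)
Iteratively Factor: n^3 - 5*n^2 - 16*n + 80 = (n - 4)*(n^2 - n - 20) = (n - 4)*(n + 4)*(n - 5)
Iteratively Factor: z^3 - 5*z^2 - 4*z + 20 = (z + 2)*(z^2 - 7*z + 10) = (z - 5)*(z + 2)*(z - 2)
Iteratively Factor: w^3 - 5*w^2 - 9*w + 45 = (w - 5)*(w^2 - 9) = (w - 5)*(w + 3)*(w - 3)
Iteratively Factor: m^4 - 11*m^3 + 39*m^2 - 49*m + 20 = (m - 4)*(m^3 - 7*m^2 + 11*m - 5) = (m - 4)*(m - 1)*(m^2 - 6*m + 5) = (m - 5)*(m - 4)*(m - 1)*(m - 1)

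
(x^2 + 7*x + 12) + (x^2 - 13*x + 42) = 2*x^2 - 6*x + 54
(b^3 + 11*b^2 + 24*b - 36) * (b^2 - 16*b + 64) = b^5 - 5*b^4 - 88*b^3 + 284*b^2 + 2112*b - 2304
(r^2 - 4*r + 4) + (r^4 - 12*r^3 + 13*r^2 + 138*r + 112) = r^4 - 12*r^3 + 14*r^2 + 134*r + 116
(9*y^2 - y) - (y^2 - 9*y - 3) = 8*y^2 + 8*y + 3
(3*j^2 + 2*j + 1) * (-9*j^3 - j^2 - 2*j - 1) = -27*j^5 - 21*j^4 - 17*j^3 - 8*j^2 - 4*j - 1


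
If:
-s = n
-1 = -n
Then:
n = 1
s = -1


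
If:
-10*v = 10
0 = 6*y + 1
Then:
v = -1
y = -1/6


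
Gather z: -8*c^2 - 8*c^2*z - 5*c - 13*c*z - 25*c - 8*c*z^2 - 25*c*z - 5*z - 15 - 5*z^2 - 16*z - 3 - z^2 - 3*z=-8*c^2 - 30*c + z^2*(-8*c - 6) + z*(-8*c^2 - 38*c - 24) - 18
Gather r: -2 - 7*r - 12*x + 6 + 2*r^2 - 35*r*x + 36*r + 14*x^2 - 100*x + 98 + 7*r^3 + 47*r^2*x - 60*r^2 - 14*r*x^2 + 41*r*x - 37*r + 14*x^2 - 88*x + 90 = 7*r^3 + r^2*(47*x - 58) + r*(-14*x^2 + 6*x - 8) + 28*x^2 - 200*x + 192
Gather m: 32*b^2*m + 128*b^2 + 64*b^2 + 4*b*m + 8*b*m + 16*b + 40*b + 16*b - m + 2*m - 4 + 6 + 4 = 192*b^2 + 72*b + m*(32*b^2 + 12*b + 1) + 6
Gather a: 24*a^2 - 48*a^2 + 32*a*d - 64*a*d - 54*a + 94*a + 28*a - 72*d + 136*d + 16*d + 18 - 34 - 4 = -24*a^2 + a*(68 - 32*d) + 80*d - 20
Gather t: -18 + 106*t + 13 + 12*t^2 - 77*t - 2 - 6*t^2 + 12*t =6*t^2 + 41*t - 7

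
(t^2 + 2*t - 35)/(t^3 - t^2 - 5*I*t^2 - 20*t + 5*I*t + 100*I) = (t + 7)/(t^2 + t*(4 - 5*I) - 20*I)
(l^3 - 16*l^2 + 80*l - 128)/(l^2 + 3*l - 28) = (l^2 - 12*l + 32)/(l + 7)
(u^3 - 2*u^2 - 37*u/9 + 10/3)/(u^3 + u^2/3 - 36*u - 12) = (9*u^3 - 18*u^2 - 37*u + 30)/(3*(3*u^3 + u^2 - 108*u - 36))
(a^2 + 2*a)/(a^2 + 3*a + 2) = a/(a + 1)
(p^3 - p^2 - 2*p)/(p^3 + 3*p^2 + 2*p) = (p - 2)/(p + 2)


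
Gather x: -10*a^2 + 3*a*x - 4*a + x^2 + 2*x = -10*a^2 - 4*a + x^2 + x*(3*a + 2)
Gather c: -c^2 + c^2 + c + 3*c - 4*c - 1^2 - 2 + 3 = 0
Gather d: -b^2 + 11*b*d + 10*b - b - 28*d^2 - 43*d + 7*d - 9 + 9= -b^2 + 9*b - 28*d^2 + d*(11*b - 36)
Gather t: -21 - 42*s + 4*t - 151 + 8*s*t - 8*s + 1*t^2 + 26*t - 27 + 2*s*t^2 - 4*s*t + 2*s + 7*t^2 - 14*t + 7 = -48*s + t^2*(2*s + 8) + t*(4*s + 16) - 192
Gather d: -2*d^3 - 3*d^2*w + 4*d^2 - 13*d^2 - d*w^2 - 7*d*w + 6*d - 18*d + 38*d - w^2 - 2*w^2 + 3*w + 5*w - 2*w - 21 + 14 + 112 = -2*d^3 + d^2*(-3*w - 9) + d*(-w^2 - 7*w + 26) - 3*w^2 + 6*w + 105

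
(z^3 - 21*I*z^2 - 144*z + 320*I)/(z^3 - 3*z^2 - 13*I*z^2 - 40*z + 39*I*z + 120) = (z - 8*I)/(z - 3)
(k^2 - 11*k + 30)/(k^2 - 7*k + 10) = (k - 6)/(k - 2)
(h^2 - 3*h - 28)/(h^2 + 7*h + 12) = (h - 7)/(h + 3)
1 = 1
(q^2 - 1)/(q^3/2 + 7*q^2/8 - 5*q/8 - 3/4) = 8*(q + 1)/(4*q^2 + 11*q + 6)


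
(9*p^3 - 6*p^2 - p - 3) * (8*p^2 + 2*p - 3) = 72*p^5 - 30*p^4 - 47*p^3 - 8*p^2 - 3*p + 9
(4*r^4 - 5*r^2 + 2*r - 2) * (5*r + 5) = 20*r^5 + 20*r^4 - 25*r^3 - 15*r^2 - 10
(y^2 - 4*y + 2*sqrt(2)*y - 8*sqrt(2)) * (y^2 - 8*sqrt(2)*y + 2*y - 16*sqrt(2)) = y^4 - 6*sqrt(2)*y^3 - 2*y^3 - 40*y^2 + 12*sqrt(2)*y^2 + 64*y + 48*sqrt(2)*y + 256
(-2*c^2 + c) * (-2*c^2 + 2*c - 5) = 4*c^4 - 6*c^3 + 12*c^2 - 5*c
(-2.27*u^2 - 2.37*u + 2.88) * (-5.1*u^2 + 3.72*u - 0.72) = 11.577*u^4 + 3.6426*u^3 - 21.87*u^2 + 12.42*u - 2.0736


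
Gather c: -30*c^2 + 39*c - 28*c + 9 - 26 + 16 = -30*c^2 + 11*c - 1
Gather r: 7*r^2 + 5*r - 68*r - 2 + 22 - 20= 7*r^2 - 63*r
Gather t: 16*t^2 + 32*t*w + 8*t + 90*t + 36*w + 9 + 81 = 16*t^2 + t*(32*w + 98) + 36*w + 90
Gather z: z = z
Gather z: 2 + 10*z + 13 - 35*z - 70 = -25*z - 55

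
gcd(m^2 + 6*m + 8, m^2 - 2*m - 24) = m + 4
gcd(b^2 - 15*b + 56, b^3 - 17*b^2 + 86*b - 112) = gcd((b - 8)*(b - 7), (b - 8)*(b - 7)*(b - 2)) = b^2 - 15*b + 56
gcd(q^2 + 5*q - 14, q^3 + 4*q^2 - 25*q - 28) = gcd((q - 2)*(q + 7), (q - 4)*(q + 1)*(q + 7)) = q + 7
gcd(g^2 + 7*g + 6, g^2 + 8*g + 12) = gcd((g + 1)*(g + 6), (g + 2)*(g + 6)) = g + 6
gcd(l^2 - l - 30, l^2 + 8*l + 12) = 1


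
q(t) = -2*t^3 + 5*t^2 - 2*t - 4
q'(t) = -6*t^2 + 10*t - 2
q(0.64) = -3.76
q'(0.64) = 1.94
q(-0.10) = -3.75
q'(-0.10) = -3.06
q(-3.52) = 152.22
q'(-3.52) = -111.54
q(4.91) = -130.02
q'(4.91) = -97.55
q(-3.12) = 111.65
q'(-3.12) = -91.61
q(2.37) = -7.28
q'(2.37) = -12.00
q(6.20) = -300.86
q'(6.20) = -170.64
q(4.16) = -69.77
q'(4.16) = -64.23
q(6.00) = -268.00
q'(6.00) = -158.00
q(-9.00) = 1877.00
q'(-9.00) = -578.00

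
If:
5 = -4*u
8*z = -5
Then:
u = -5/4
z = -5/8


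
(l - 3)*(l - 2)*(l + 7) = l^3 + 2*l^2 - 29*l + 42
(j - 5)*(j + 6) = j^2 + j - 30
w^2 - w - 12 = (w - 4)*(w + 3)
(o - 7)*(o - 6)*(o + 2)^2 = o^4 - 9*o^3 - 6*o^2 + 116*o + 168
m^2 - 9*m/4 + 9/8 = (m - 3/2)*(m - 3/4)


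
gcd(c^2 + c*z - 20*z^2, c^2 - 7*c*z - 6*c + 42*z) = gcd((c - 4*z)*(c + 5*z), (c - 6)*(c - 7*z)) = 1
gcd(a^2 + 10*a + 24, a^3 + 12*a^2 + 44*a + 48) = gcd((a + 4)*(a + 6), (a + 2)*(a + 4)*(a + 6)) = a^2 + 10*a + 24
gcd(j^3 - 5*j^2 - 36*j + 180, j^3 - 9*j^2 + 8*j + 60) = j^2 - 11*j + 30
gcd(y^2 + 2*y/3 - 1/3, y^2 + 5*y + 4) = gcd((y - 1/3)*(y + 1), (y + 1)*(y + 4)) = y + 1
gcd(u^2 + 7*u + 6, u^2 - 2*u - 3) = u + 1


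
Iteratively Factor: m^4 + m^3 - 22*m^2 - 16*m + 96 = (m - 2)*(m^3 + 3*m^2 - 16*m - 48) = (m - 2)*(m + 3)*(m^2 - 16) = (m - 2)*(m + 3)*(m + 4)*(m - 4)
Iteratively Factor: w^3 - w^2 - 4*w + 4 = (w + 2)*(w^2 - 3*w + 2) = (w - 1)*(w + 2)*(w - 2)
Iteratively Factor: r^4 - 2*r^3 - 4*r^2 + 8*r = (r - 2)*(r^3 - 4*r) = r*(r - 2)*(r^2 - 4) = r*(r - 2)^2*(r + 2)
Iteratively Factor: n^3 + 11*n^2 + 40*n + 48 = (n + 3)*(n^2 + 8*n + 16) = (n + 3)*(n + 4)*(n + 4)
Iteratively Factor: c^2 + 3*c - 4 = (c - 1)*(c + 4)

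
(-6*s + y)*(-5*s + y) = 30*s^2 - 11*s*y + y^2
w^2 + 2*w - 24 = (w - 4)*(w + 6)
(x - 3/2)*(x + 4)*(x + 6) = x^3 + 17*x^2/2 + 9*x - 36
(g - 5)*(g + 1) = g^2 - 4*g - 5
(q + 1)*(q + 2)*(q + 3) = q^3 + 6*q^2 + 11*q + 6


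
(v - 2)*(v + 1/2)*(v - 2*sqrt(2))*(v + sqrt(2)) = v^4 - 3*v^3/2 - sqrt(2)*v^3 - 5*v^2 + 3*sqrt(2)*v^2/2 + sqrt(2)*v + 6*v + 4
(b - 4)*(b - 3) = b^2 - 7*b + 12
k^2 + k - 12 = (k - 3)*(k + 4)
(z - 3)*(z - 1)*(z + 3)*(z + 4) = z^4 + 3*z^3 - 13*z^2 - 27*z + 36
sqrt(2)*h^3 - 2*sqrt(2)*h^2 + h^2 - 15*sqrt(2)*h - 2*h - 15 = (h - 5)*(h + 3)*(sqrt(2)*h + 1)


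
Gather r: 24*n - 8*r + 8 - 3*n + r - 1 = 21*n - 7*r + 7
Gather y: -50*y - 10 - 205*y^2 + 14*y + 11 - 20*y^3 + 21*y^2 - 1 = -20*y^3 - 184*y^2 - 36*y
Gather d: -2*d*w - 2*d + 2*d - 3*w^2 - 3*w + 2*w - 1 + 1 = -2*d*w - 3*w^2 - w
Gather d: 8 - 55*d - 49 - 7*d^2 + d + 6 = -7*d^2 - 54*d - 35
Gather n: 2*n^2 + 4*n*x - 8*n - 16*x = 2*n^2 + n*(4*x - 8) - 16*x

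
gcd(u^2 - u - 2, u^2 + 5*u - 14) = u - 2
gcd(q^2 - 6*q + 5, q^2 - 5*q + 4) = q - 1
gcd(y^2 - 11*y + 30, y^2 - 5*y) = y - 5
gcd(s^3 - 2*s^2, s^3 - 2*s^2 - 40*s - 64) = 1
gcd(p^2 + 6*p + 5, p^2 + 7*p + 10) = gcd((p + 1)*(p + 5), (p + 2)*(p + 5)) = p + 5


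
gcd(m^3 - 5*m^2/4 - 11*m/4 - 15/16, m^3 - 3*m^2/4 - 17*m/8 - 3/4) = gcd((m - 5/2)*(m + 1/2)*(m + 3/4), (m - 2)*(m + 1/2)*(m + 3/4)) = m^2 + 5*m/4 + 3/8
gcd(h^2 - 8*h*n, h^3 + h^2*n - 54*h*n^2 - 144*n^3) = h - 8*n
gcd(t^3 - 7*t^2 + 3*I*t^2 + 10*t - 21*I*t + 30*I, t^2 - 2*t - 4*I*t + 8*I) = t - 2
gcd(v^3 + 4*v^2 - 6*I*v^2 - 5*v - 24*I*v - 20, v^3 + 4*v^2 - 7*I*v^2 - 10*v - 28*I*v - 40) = v^2 + v*(4 - 5*I) - 20*I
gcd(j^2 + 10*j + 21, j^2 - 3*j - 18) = j + 3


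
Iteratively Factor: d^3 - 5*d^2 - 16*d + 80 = (d - 4)*(d^2 - d - 20) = (d - 5)*(d - 4)*(d + 4)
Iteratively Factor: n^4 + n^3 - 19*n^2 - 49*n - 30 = (n + 1)*(n^3 - 19*n - 30) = (n + 1)*(n + 2)*(n^2 - 2*n - 15) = (n - 5)*(n + 1)*(n + 2)*(n + 3)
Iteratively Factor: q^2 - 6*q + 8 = (q - 4)*(q - 2)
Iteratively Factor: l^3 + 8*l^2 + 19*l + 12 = (l + 4)*(l^2 + 4*l + 3) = (l + 1)*(l + 4)*(l + 3)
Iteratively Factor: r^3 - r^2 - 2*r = (r)*(r^2 - r - 2) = r*(r + 1)*(r - 2)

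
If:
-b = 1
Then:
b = -1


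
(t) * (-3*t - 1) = -3*t^2 - t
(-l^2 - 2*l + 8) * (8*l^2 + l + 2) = -8*l^4 - 17*l^3 + 60*l^2 + 4*l + 16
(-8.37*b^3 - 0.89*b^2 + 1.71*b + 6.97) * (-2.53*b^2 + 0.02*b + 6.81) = 21.1761*b^5 + 2.0843*b^4 - 61.3438*b^3 - 23.6608*b^2 + 11.7845*b + 47.4657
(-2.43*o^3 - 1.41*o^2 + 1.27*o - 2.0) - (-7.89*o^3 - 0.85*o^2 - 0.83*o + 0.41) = 5.46*o^3 - 0.56*o^2 + 2.1*o - 2.41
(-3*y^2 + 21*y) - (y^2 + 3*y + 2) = -4*y^2 + 18*y - 2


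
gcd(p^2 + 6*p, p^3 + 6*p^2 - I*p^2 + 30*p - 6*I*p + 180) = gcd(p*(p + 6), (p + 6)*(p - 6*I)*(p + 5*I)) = p + 6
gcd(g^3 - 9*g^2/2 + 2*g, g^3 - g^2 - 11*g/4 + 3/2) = g - 1/2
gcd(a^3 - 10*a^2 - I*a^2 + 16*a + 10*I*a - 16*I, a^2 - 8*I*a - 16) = 1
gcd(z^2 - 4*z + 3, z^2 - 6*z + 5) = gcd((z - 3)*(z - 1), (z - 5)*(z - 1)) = z - 1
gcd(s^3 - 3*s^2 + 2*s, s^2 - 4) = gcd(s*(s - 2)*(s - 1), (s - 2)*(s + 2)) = s - 2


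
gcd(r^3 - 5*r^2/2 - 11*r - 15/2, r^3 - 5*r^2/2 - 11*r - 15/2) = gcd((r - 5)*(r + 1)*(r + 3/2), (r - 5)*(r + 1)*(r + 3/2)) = r^3 - 5*r^2/2 - 11*r - 15/2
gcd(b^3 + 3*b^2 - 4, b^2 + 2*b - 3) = b - 1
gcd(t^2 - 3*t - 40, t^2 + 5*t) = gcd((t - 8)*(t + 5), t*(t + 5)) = t + 5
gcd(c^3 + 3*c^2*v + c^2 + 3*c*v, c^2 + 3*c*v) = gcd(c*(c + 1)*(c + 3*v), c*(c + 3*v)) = c^2 + 3*c*v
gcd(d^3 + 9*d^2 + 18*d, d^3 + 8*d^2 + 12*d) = d^2 + 6*d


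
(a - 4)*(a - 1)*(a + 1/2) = a^3 - 9*a^2/2 + 3*a/2 + 2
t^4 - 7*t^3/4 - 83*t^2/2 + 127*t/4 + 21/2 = (t - 7)*(t - 1)*(t + 1/4)*(t + 6)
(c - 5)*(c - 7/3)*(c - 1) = c^3 - 25*c^2/3 + 19*c - 35/3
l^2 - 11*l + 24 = (l - 8)*(l - 3)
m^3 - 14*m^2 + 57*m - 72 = (m - 8)*(m - 3)^2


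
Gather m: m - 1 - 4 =m - 5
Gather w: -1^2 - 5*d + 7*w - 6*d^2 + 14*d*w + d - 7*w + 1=-6*d^2 + 14*d*w - 4*d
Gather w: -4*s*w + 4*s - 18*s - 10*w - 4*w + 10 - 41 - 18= -14*s + w*(-4*s - 14) - 49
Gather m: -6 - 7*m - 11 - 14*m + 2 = -21*m - 15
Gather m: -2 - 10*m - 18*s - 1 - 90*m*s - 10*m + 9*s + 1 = m*(-90*s - 20) - 9*s - 2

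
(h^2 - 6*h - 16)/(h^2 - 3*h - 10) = (h - 8)/(h - 5)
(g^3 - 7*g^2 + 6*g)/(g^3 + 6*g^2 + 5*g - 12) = g*(g - 6)/(g^2 + 7*g + 12)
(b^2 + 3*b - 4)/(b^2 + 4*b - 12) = (b^2 + 3*b - 4)/(b^2 + 4*b - 12)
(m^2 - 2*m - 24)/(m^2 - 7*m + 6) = (m + 4)/(m - 1)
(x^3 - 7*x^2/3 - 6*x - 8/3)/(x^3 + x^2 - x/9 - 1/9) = 3*(3*x^2 - 10*x - 8)/(9*x^2 - 1)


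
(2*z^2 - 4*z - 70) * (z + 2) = 2*z^3 - 78*z - 140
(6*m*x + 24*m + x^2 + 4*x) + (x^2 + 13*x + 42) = 6*m*x + 24*m + 2*x^2 + 17*x + 42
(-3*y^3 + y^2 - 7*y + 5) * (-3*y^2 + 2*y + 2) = 9*y^5 - 9*y^4 + 17*y^3 - 27*y^2 - 4*y + 10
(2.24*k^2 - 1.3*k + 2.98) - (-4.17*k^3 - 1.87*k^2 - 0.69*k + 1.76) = 4.17*k^3 + 4.11*k^2 - 0.61*k + 1.22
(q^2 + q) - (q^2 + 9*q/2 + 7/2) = -7*q/2 - 7/2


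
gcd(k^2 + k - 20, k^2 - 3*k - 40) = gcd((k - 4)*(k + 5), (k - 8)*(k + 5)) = k + 5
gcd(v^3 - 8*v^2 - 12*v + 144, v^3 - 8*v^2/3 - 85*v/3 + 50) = v - 6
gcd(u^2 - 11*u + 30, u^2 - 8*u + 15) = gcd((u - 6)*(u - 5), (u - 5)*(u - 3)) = u - 5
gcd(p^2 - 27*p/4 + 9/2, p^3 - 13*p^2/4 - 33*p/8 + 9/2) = p - 3/4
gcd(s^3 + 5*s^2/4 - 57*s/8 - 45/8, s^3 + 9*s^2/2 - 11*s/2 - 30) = s^2 + s/2 - 15/2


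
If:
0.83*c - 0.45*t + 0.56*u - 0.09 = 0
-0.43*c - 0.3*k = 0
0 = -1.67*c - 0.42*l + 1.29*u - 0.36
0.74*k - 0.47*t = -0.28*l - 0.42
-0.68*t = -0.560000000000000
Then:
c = 0.15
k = -0.21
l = 0.43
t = 0.82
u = 0.61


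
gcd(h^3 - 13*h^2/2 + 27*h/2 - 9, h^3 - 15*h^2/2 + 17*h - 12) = h^2 - 7*h/2 + 3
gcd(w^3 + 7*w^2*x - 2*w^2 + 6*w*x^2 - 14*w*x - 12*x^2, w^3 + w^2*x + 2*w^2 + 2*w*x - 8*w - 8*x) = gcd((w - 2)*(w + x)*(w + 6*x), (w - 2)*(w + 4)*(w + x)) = w^2 + w*x - 2*w - 2*x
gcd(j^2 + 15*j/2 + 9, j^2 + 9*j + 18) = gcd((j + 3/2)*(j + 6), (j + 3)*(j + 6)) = j + 6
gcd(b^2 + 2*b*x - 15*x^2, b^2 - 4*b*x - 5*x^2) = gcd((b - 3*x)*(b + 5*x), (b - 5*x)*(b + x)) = 1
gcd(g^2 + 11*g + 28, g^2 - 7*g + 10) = 1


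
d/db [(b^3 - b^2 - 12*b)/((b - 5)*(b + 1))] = (b^4 - 8*b^3 + b^2 + 10*b + 60)/(b^4 - 8*b^3 + 6*b^2 + 40*b + 25)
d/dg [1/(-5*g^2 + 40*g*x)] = 2*(g - 4*x)/(5*g^2*(g - 8*x)^2)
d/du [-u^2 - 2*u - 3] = -2*u - 2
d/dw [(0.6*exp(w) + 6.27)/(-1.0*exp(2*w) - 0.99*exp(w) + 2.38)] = (0.6*exp(2*w) + 12.54*exp(w) + 7.6353)*exp(w)/(1.0*exp(4*w) + 1.98*exp(3*w) - 3.7799*exp(2*w) - 4.7124*exp(w) + 5.6644)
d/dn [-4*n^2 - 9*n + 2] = -8*n - 9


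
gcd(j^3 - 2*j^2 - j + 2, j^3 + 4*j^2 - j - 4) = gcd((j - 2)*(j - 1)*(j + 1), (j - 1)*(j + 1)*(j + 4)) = j^2 - 1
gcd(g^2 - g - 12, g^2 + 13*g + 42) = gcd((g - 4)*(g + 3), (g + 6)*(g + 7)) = 1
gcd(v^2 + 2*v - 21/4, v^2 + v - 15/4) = v - 3/2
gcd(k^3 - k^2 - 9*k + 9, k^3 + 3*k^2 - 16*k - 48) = k + 3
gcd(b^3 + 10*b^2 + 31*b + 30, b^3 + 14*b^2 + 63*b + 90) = b^2 + 8*b + 15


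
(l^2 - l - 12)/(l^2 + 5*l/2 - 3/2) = 2*(l - 4)/(2*l - 1)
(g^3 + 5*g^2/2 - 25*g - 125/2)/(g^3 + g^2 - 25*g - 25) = (g + 5/2)/(g + 1)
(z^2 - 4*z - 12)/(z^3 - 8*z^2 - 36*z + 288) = (z + 2)/(z^2 - 2*z - 48)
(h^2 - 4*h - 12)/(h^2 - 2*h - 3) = (-h^2 + 4*h + 12)/(-h^2 + 2*h + 3)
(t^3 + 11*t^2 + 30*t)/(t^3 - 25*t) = (t + 6)/(t - 5)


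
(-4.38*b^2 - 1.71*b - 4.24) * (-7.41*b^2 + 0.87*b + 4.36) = 32.4558*b^4 + 8.8605*b^3 + 10.8339*b^2 - 11.1444*b - 18.4864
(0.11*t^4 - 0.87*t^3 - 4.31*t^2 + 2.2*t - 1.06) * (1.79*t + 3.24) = 0.1969*t^5 - 1.2009*t^4 - 10.5337*t^3 - 10.0264*t^2 + 5.2306*t - 3.4344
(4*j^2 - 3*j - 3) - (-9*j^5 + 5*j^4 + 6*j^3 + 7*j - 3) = 9*j^5 - 5*j^4 - 6*j^3 + 4*j^2 - 10*j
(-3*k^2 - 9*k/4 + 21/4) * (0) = 0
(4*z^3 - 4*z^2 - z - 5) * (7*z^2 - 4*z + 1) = 28*z^5 - 44*z^4 + 13*z^3 - 35*z^2 + 19*z - 5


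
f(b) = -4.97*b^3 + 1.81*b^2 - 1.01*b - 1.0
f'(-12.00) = -2191.49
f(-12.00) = 8859.92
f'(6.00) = -516.05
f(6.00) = -1015.42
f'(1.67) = -36.55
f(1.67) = -20.79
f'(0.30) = -1.27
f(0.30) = -1.27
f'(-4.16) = -274.10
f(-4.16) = 392.32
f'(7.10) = -726.92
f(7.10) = -1695.75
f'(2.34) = -74.18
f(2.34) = -57.13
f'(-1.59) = -44.46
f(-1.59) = 25.16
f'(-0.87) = -15.44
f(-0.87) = 4.52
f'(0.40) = -1.95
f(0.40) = -1.43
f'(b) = -14.91*b^2 + 3.62*b - 1.01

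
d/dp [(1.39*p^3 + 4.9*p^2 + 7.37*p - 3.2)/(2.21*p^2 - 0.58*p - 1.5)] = (3.0719*p^4 - 1.6124*p^3 - 25.3847*p^2 - 0.556000000000004*p - 12.911)/(4.8841*p^4 - 2.5636*p^3 - 6.2936*p^2 + 1.74*p + 2.25)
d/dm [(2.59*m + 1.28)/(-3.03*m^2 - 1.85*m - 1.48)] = (7.8477*m^2 + 7.7568*m - 1.4652)/(9.1809*m^4 + 11.211*m^3 + 12.3913*m^2 + 5.476*m + 2.1904)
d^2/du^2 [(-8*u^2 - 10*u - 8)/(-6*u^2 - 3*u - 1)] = 4*(108*u^3 + 360*u^2 + 126*u + 1)/(216*u^6 + 324*u^5 + 270*u^4 + 135*u^3 + 45*u^2 + 9*u + 1)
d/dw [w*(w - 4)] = 2*w - 4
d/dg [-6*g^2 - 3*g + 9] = -12*g - 3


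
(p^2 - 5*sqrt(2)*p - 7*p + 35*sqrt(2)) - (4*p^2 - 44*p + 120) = -3*p^2 - 5*sqrt(2)*p + 37*p - 120 + 35*sqrt(2)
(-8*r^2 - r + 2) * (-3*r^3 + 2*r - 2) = 24*r^5 + 3*r^4 - 22*r^3 + 14*r^2 + 6*r - 4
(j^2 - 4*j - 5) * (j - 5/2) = j^3 - 13*j^2/2 + 5*j + 25/2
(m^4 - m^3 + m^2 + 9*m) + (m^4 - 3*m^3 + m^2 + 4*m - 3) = 2*m^4 - 4*m^3 + 2*m^2 + 13*m - 3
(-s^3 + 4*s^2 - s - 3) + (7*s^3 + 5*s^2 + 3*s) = 6*s^3 + 9*s^2 + 2*s - 3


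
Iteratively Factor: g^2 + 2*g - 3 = (g - 1)*(g + 3)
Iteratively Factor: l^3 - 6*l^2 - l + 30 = (l + 2)*(l^2 - 8*l + 15) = (l - 5)*(l + 2)*(l - 3)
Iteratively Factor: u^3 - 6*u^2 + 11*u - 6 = (u - 2)*(u^2 - 4*u + 3) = (u - 3)*(u - 2)*(u - 1)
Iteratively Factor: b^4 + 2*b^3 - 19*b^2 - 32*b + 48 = (b + 3)*(b^3 - b^2 - 16*b + 16) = (b - 4)*(b + 3)*(b^2 + 3*b - 4) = (b - 4)*(b + 3)*(b + 4)*(b - 1)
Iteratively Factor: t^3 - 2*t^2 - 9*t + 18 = (t - 3)*(t^2 + t - 6) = (t - 3)*(t + 3)*(t - 2)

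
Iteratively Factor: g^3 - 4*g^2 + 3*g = (g - 1)*(g^2 - 3*g) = g*(g - 1)*(g - 3)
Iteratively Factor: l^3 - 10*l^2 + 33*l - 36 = (l - 4)*(l^2 - 6*l + 9) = (l - 4)*(l - 3)*(l - 3)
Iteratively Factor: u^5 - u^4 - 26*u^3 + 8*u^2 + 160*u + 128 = (u + 4)*(u^4 - 5*u^3 - 6*u^2 + 32*u + 32) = (u - 4)*(u + 4)*(u^3 - u^2 - 10*u - 8) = (u - 4)*(u + 1)*(u + 4)*(u^2 - 2*u - 8) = (u - 4)*(u + 1)*(u + 2)*(u + 4)*(u - 4)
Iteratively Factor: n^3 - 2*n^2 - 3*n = (n)*(n^2 - 2*n - 3) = n*(n - 3)*(n + 1)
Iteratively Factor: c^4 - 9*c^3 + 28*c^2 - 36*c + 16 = (c - 4)*(c^3 - 5*c^2 + 8*c - 4) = (c - 4)*(c - 2)*(c^2 - 3*c + 2) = (c - 4)*(c - 2)^2*(c - 1)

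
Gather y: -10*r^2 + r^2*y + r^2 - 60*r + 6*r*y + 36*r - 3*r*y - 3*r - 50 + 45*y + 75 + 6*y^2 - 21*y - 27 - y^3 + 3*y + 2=-9*r^2 - 27*r - y^3 + 6*y^2 + y*(r^2 + 3*r + 27)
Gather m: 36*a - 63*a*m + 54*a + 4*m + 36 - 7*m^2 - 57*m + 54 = 90*a - 7*m^2 + m*(-63*a - 53) + 90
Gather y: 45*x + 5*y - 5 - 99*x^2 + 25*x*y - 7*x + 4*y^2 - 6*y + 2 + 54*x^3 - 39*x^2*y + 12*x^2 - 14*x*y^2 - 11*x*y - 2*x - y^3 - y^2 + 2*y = 54*x^3 - 87*x^2 + 36*x - y^3 + y^2*(3 - 14*x) + y*(-39*x^2 + 14*x + 1) - 3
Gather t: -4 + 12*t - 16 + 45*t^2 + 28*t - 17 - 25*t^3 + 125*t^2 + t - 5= -25*t^3 + 170*t^2 + 41*t - 42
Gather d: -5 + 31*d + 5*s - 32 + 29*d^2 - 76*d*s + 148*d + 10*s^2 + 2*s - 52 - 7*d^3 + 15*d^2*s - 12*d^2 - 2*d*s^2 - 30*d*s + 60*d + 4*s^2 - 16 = -7*d^3 + d^2*(15*s + 17) + d*(-2*s^2 - 106*s + 239) + 14*s^2 + 7*s - 105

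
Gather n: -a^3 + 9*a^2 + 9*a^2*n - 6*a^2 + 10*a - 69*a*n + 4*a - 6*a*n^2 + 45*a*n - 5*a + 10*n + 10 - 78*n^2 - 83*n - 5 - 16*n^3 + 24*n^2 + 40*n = -a^3 + 3*a^2 + 9*a - 16*n^3 + n^2*(-6*a - 54) + n*(9*a^2 - 24*a - 33) + 5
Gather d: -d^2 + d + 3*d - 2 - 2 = -d^2 + 4*d - 4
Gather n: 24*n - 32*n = -8*n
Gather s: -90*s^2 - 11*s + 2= -90*s^2 - 11*s + 2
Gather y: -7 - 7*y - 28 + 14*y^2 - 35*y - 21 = 14*y^2 - 42*y - 56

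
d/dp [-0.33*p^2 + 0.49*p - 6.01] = 0.49 - 0.66*p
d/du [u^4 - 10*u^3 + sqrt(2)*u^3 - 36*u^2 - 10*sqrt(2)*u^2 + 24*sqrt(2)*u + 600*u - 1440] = 4*u^3 - 30*u^2 + 3*sqrt(2)*u^2 - 72*u - 20*sqrt(2)*u + 24*sqrt(2) + 600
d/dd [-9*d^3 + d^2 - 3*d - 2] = -27*d^2 + 2*d - 3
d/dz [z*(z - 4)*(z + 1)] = 3*z^2 - 6*z - 4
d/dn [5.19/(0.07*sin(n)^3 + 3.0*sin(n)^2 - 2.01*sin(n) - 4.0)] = (-1.0899*sin(n)^2 - 31.14*sin(n) + 10.4319)*cos(n)/(0.07*sin(n)^3 + 3.0*sin(n)^2 - 2.01*sin(n) - 4.0)^2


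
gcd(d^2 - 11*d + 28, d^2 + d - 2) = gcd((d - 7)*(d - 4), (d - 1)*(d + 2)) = 1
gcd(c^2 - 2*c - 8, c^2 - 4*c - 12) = c + 2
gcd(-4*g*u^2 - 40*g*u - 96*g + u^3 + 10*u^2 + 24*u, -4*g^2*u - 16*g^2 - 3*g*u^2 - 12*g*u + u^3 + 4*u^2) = -4*g*u - 16*g + u^2 + 4*u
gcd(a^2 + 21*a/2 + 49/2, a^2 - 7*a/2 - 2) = 1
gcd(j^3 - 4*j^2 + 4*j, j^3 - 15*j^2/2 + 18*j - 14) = j^2 - 4*j + 4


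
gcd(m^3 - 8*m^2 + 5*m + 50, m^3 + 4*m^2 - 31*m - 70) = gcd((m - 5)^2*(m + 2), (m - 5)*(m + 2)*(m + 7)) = m^2 - 3*m - 10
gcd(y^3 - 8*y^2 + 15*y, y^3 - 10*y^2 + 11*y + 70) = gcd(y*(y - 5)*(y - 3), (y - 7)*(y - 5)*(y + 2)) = y - 5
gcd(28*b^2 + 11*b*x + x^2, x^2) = 1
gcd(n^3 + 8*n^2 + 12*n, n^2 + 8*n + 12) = n^2 + 8*n + 12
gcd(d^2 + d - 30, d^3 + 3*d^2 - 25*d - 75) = d - 5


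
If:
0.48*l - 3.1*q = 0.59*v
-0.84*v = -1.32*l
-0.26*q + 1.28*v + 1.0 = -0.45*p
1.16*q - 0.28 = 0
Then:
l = -1.67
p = 5.40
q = 0.24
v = -2.63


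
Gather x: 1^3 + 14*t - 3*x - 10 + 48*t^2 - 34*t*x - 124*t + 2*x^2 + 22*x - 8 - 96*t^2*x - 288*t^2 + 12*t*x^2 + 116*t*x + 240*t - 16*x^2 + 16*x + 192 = -240*t^2 + 130*t + x^2*(12*t - 14) + x*(-96*t^2 + 82*t + 35) + 175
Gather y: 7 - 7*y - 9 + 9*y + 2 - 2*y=0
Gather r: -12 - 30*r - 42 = -30*r - 54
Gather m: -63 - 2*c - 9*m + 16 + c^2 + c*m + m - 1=c^2 - 2*c + m*(c - 8) - 48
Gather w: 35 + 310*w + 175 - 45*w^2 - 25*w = -45*w^2 + 285*w + 210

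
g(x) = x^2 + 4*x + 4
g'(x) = 2*x + 4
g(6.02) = 64.32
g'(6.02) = 16.04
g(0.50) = 6.25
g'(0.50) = 5.00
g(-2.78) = 0.61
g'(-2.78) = -1.56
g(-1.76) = 0.06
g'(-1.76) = 0.48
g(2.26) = 18.15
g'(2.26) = 8.52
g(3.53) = 30.58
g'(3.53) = 11.06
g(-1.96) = 0.00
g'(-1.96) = 0.08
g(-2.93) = 0.86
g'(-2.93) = -1.86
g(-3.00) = 1.00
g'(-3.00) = -2.00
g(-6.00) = 16.00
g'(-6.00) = -8.00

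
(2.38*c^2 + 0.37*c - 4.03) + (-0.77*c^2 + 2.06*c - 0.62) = 1.61*c^2 + 2.43*c - 4.65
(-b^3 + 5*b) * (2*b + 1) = -2*b^4 - b^3 + 10*b^2 + 5*b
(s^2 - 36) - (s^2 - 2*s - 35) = 2*s - 1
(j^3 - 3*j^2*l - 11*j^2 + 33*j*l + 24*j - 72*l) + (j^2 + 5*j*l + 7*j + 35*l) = j^3 - 3*j^2*l - 10*j^2 + 38*j*l + 31*j - 37*l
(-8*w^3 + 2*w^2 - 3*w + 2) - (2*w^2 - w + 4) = -8*w^3 - 2*w - 2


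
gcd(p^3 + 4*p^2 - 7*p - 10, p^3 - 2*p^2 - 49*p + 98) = p - 2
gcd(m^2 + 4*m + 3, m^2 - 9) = m + 3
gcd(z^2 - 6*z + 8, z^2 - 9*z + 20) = z - 4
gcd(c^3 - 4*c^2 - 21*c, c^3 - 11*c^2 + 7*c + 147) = c^2 - 4*c - 21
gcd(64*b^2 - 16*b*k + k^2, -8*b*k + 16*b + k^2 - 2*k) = 8*b - k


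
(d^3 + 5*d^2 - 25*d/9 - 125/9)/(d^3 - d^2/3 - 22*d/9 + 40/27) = 3*(3*d^2 + 10*d - 25)/(9*d^2 - 18*d + 8)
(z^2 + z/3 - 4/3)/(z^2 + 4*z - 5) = (z + 4/3)/(z + 5)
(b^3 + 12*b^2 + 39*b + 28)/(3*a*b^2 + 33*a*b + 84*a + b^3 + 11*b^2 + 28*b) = (b + 1)/(3*a + b)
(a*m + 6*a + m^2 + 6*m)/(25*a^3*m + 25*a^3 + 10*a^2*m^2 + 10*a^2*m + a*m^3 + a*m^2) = (a*m + 6*a + m^2 + 6*m)/(a*(25*a^2*m + 25*a^2 + 10*a*m^2 + 10*a*m + m^3 + m^2))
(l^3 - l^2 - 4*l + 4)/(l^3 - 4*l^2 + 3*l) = (l^2 - 4)/(l*(l - 3))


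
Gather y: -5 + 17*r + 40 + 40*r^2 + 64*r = 40*r^2 + 81*r + 35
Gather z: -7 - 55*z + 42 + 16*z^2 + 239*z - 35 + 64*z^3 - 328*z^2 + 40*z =64*z^3 - 312*z^2 + 224*z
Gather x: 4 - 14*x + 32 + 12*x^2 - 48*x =12*x^2 - 62*x + 36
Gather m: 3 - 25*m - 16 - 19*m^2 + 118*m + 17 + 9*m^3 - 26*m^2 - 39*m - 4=9*m^3 - 45*m^2 + 54*m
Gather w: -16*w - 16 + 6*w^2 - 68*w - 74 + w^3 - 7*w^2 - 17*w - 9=w^3 - w^2 - 101*w - 99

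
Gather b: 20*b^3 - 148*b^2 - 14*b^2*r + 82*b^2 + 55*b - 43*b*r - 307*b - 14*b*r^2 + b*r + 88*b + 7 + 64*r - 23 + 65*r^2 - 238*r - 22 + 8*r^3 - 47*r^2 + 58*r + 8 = 20*b^3 + b^2*(-14*r - 66) + b*(-14*r^2 - 42*r - 164) + 8*r^3 + 18*r^2 - 116*r - 30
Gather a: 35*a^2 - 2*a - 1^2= 35*a^2 - 2*a - 1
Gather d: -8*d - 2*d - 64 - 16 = -10*d - 80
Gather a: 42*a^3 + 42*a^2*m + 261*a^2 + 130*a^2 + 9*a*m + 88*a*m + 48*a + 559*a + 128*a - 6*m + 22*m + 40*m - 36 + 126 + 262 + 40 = 42*a^3 + a^2*(42*m + 391) + a*(97*m + 735) + 56*m + 392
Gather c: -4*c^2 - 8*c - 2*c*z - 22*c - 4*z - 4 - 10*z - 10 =-4*c^2 + c*(-2*z - 30) - 14*z - 14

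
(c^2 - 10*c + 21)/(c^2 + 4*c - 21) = (c - 7)/(c + 7)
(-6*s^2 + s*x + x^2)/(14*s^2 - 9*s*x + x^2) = (3*s + x)/(-7*s + x)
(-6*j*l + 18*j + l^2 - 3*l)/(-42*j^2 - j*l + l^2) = (6*j*l - 18*j - l^2 + 3*l)/(42*j^2 + j*l - l^2)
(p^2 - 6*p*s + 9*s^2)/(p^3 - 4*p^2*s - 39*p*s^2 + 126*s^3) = (p - 3*s)/(p^2 - p*s - 42*s^2)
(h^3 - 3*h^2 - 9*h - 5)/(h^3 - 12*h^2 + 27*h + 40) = (h + 1)/(h - 8)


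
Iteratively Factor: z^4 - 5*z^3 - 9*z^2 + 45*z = (z)*(z^3 - 5*z^2 - 9*z + 45) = z*(z - 3)*(z^2 - 2*z - 15) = z*(z - 5)*(z - 3)*(z + 3)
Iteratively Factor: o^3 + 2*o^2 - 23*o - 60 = (o - 5)*(o^2 + 7*o + 12) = (o - 5)*(o + 3)*(o + 4)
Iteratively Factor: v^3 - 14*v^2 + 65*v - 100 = (v - 5)*(v^2 - 9*v + 20) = (v - 5)*(v - 4)*(v - 5)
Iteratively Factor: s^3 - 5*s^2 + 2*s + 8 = (s + 1)*(s^2 - 6*s + 8) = (s - 2)*(s + 1)*(s - 4)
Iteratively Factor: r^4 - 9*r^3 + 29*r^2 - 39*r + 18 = (r - 3)*(r^3 - 6*r^2 + 11*r - 6) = (r - 3)^2*(r^2 - 3*r + 2) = (r - 3)^2*(r - 2)*(r - 1)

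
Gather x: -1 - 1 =-2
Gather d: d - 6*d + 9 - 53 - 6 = -5*d - 50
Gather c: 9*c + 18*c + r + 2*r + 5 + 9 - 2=27*c + 3*r + 12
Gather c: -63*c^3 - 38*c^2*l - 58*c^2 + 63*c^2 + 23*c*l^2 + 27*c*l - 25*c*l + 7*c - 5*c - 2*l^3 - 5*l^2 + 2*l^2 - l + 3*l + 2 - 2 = -63*c^3 + c^2*(5 - 38*l) + c*(23*l^2 + 2*l + 2) - 2*l^3 - 3*l^2 + 2*l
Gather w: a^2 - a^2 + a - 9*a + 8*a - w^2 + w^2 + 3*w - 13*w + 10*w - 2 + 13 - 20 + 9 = 0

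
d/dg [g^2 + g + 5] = 2*g + 1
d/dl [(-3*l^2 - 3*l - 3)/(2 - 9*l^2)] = 3*(-9*l^2 - 22*l - 2)/(81*l^4 - 36*l^2 + 4)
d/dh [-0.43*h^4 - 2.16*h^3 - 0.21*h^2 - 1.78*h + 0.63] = -1.72*h^3 - 6.48*h^2 - 0.42*h - 1.78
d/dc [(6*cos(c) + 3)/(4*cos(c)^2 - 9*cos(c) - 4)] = 3*(8*cos(c)^2 + 8*cos(c) - 1)*sin(c)/(4*sin(c)^2 + 9*cos(c))^2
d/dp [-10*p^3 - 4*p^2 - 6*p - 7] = -30*p^2 - 8*p - 6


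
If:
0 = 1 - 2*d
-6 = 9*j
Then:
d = 1/2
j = -2/3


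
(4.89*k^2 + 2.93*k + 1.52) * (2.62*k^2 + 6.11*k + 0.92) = 12.8118*k^4 + 37.5545*k^3 + 26.3835*k^2 + 11.9828*k + 1.3984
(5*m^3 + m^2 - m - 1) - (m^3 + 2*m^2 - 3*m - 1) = 4*m^3 - m^2 + 2*m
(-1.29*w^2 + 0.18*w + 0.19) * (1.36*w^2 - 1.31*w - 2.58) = -1.7544*w^4 + 1.9347*w^3 + 3.3508*w^2 - 0.7133*w - 0.4902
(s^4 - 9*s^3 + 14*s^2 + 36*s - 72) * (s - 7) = s^5 - 16*s^4 + 77*s^3 - 62*s^2 - 324*s + 504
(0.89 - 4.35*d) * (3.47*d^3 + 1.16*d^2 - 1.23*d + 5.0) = -15.0945*d^4 - 1.9577*d^3 + 6.3829*d^2 - 22.8447*d + 4.45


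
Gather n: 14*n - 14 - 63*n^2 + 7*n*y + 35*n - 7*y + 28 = -63*n^2 + n*(7*y + 49) - 7*y + 14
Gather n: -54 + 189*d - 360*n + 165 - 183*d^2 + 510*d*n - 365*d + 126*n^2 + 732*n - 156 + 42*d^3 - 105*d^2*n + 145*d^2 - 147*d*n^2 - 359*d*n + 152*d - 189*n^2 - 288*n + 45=42*d^3 - 38*d^2 - 24*d + n^2*(-147*d - 63) + n*(-105*d^2 + 151*d + 84)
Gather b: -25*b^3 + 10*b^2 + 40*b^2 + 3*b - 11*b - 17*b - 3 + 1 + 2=-25*b^3 + 50*b^2 - 25*b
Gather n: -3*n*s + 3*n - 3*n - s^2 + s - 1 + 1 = -3*n*s - s^2 + s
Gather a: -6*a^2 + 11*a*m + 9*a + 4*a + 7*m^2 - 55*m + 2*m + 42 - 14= -6*a^2 + a*(11*m + 13) + 7*m^2 - 53*m + 28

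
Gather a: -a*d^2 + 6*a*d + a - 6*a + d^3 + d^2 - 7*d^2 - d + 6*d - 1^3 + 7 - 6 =a*(-d^2 + 6*d - 5) + d^3 - 6*d^2 + 5*d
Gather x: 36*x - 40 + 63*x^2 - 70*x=63*x^2 - 34*x - 40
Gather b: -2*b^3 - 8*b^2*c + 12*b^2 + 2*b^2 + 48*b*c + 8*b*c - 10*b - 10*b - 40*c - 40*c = -2*b^3 + b^2*(14 - 8*c) + b*(56*c - 20) - 80*c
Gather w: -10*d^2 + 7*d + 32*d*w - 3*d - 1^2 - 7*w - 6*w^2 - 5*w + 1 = -10*d^2 + 4*d - 6*w^2 + w*(32*d - 12)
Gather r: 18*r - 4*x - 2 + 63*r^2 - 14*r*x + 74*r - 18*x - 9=63*r^2 + r*(92 - 14*x) - 22*x - 11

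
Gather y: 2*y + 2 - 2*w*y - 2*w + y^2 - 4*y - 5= -2*w + y^2 + y*(-2*w - 2) - 3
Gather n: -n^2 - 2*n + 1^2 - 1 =-n^2 - 2*n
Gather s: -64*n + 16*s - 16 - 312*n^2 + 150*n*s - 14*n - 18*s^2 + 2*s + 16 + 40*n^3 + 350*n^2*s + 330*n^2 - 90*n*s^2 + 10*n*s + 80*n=40*n^3 + 18*n^2 + 2*n + s^2*(-90*n - 18) + s*(350*n^2 + 160*n + 18)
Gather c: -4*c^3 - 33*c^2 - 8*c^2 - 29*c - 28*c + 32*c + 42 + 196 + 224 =-4*c^3 - 41*c^2 - 25*c + 462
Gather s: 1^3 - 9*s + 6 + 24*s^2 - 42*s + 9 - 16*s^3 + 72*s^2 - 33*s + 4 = -16*s^3 + 96*s^2 - 84*s + 20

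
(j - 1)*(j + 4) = j^2 + 3*j - 4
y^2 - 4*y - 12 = (y - 6)*(y + 2)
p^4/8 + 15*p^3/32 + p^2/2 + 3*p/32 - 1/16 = (p/4 + 1/4)*(p/2 + 1/2)*(p - 1/4)*(p + 2)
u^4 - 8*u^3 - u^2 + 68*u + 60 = (u - 6)*(u - 5)*(u + 1)*(u + 2)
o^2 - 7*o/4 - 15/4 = (o - 3)*(o + 5/4)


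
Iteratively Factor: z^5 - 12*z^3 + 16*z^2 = (z + 4)*(z^4 - 4*z^3 + 4*z^2) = (z - 2)*(z + 4)*(z^3 - 2*z^2) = z*(z - 2)*(z + 4)*(z^2 - 2*z) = z^2*(z - 2)*(z + 4)*(z - 2)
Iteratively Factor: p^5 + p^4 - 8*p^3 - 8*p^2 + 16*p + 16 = (p + 2)*(p^4 - p^3 - 6*p^2 + 4*p + 8) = (p - 2)*(p + 2)*(p^3 + p^2 - 4*p - 4) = (p - 2)^2*(p + 2)*(p^2 + 3*p + 2) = (p - 2)^2*(p + 1)*(p + 2)*(p + 2)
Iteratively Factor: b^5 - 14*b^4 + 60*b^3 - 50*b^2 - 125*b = (b - 5)*(b^4 - 9*b^3 + 15*b^2 + 25*b) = (b - 5)^2*(b^3 - 4*b^2 - 5*b) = (b - 5)^3*(b^2 + b) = (b - 5)^3*(b + 1)*(b)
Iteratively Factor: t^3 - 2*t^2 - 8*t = (t)*(t^2 - 2*t - 8) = t*(t + 2)*(t - 4)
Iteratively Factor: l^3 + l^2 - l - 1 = (l + 1)*(l^2 - 1) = (l + 1)^2*(l - 1)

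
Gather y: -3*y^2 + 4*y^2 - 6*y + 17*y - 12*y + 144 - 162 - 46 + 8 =y^2 - y - 56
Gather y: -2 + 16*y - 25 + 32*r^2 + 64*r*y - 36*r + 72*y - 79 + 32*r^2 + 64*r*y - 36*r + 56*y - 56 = 64*r^2 - 72*r + y*(128*r + 144) - 162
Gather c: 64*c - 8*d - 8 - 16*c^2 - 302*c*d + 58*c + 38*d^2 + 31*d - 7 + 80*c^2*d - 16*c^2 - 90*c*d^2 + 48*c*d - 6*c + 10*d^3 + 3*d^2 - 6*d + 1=c^2*(80*d - 32) + c*(-90*d^2 - 254*d + 116) + 10*d^3 + 41*d^2 + 17*d - 14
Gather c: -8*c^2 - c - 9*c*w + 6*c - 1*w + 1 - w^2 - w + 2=-8*c^2 + c*(5 - 9*w) - w^2 - 2*w + 3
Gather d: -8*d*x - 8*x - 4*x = -8*d*x - 12*x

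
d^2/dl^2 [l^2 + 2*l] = 2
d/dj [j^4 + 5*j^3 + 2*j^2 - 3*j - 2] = 4*j^3 + 15*j^2 + 4*j - 3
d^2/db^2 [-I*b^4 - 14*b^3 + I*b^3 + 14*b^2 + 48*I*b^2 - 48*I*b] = -12*I*b^2 + 6*b*(-14 + I) + 28 + 96*I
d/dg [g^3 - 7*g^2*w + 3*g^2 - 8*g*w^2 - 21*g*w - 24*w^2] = 3*g^2 - 14*g*w + 6*g - 8*w^2 - 21*w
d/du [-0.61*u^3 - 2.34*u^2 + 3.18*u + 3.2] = -1.83*u^2 - 4.68*u + 3.18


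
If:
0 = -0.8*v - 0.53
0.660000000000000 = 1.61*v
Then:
No Solution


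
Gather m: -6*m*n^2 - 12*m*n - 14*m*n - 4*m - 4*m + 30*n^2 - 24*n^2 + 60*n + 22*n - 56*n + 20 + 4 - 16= m*(-6*n^2 - 26*n - 8) + 6*n^2 + 26*n + 8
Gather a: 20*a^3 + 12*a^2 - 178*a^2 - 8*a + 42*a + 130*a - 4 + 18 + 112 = 20*a^3 - 166*a^2 + 164*a + 126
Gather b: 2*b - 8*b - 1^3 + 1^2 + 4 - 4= -6*b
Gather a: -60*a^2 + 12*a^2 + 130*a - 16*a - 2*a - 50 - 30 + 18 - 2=-48*a^2 + 112*a - 64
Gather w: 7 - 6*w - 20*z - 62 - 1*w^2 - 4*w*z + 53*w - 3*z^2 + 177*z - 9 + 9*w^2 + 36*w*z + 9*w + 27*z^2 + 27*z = 8*w^2 + w*(32*z + 56) + 24*z^2 + 184*z - 64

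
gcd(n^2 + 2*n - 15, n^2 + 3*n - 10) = n + 5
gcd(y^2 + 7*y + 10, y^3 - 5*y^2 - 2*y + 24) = y + 2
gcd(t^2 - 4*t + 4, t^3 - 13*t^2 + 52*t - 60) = t - 2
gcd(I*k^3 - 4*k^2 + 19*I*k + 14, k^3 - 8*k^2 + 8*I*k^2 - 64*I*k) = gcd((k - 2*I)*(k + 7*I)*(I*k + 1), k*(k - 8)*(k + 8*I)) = 1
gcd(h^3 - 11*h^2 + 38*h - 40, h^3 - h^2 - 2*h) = h - 2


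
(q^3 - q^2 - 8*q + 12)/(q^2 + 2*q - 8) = (q^2 + q - 6)/(q + 4)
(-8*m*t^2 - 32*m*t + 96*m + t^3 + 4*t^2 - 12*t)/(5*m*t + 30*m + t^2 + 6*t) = (-8*m*t + 16*m + t^2 - 2*t)/(5*m + t)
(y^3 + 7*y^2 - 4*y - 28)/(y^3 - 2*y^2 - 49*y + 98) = (y + 2)/(y - 7)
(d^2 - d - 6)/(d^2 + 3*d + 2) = (d - 3)/(d + 1)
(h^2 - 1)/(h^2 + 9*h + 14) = (h^2 - 1)/(h^2 + 9*h + 14)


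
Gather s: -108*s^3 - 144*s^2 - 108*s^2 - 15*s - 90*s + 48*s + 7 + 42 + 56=-108*s^3 - 252*s^2 - 57*s + 105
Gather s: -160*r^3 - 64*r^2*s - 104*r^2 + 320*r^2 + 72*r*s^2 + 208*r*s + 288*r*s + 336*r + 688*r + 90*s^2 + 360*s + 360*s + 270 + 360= -160*r^3 + 216*r^2 + 1024*r + s^2*(72*r + 90) + s*(-64*r^2 + 496*r + 720) + 630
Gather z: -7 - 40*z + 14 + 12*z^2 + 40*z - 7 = 12*z^2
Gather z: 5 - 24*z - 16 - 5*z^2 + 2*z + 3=-5*z^2 - 22*z - 8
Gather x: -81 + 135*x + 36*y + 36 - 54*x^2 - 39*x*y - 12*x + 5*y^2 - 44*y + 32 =-54*x^2 + x*(123 - 39*y) + 5*y^2 - 8*y - 13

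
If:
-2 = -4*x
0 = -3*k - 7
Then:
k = -7/3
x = 1/2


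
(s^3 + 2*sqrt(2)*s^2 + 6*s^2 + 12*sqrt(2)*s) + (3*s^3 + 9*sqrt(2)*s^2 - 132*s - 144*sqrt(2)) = 4*s^3 + 6*s^2 + 11*sqrt(2)*s^2 - 132*s + 12*sqrt(2)*s - 144*sqrt(2)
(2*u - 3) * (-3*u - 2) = -6*u^2 + 5*u + 6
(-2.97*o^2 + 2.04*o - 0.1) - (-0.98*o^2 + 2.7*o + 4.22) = -1.99*o^2 - 0.66*o - 4.32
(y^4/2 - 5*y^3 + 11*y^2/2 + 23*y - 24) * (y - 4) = y^5/2 - 7*y^4 + 51*y^3/2 + y^2 - 116*y + 96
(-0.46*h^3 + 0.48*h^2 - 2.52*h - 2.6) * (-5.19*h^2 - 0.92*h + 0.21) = 2.3874*h^5 - 2.068*h^4 + 12.5406*h^3 + 15.9132*h^2 + 1.8628*h - 0.546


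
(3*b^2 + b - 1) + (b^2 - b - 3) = 4*b^2 - 4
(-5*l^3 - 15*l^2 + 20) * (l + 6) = -5*l^4 - 45*l^3 - 90*l^2 + 20*l + 120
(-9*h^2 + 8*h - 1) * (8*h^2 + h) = -72*h^4 + 55*h^3 - h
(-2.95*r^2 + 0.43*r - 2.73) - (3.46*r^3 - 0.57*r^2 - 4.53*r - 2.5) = -3.46*r^3 - 2.38*r^2 + 4.96*r - 0.23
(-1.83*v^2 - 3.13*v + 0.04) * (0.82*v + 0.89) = -1.5006*v^3 - 4.1953*v^2 - 2.7529*v + 0.0356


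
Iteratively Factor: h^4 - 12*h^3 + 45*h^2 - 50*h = (h - 5)*(h^3 - 7*h^2 + 10*h) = (h - 5)^2*(h^2 - 2*h) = h*(h - 5)^2*(h - 2)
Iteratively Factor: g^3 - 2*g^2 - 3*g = (g + 1)*(g^2 - 3*g) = g*(g + 1)*(g - 3)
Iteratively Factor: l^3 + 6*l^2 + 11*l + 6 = (l + 2)*(l^2 + 4*l + 3) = (l + 2)*(l + 3)*(l + 1)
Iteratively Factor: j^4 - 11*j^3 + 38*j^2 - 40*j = (j - 4)*(j^3 - 7*j^2 + 10*j) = j*(j - 4)*(j^2 - 7*j + 10) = j*(j - 4)*(j - 2)*(j - 5)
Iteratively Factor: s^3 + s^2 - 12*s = (s)*(s^2 + s - 12) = s*(s - 3)*(s + 4)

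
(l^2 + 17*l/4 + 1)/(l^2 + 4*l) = (l + 1/4)/l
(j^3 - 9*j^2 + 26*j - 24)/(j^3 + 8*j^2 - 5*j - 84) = (j^2 - 6*j + 8)/(j^2 + 11*j + 28)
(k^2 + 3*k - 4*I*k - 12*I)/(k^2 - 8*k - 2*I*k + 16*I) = (k^2 + k*(3 - 4*I) - 12*I)/(k^2 - 2*k*(4 + I) + 16*I)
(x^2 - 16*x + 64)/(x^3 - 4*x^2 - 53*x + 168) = (x - 8)/(x^2 + 4*x - 21)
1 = 1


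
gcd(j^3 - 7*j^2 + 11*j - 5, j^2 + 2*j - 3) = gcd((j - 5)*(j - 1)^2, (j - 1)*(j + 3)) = j - 1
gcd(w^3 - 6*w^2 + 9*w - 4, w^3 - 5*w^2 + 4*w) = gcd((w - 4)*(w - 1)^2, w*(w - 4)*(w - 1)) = w^2 - 5*w + 4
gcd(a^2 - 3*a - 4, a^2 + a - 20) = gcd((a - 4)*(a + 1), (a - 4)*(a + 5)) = a - 4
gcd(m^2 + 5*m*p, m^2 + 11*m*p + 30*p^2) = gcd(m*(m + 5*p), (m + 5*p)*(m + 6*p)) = m + 5*p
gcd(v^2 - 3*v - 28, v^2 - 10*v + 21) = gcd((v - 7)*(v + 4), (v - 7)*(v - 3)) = v - 7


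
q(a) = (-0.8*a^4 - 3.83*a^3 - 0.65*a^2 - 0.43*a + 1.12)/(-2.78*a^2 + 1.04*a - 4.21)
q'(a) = (5.56*a - 1.04)*(-0.8*a^4 - 3.83*a^3 - 0.65*a^2 - 0.43*a + 1.12)/(-2.78*a^2 + 1.04*a - 4.21)^2 + (-3.2*a^3 - 11.49*a^2 - 1.3*a - 0.43)/(-2.78*a^2 + 1.04*a - 4.21)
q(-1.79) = -0.91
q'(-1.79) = 0.44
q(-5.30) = 0.86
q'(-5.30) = -1.52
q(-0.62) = -0.33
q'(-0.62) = 0.31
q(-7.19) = 4.79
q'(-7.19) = -2.63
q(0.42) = -0.12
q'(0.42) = 0.80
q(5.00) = 14.54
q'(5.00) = 4.45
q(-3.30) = -1.01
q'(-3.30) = -0.35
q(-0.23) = -0.27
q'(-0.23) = 0.02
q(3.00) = 6.67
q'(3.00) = 3.44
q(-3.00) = -1.09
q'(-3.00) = -0.18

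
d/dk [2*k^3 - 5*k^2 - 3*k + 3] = 6*k^2 - 10*k - 3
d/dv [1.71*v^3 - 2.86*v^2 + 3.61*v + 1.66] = 5.13*v^2 - 5.72*v + 3.61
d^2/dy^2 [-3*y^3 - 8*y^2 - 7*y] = -18*y - 16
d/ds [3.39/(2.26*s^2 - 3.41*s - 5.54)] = (11.5599 - 15.3228*s)/(-2.26*s^2 + 3.41*s + 5.54)^2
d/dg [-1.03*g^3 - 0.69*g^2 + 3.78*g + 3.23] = -3.09*g^2 - 1.38*g + 3.78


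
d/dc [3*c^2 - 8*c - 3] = 6*c - 8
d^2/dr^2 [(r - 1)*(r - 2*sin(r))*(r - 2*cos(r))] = 2*sqrt(2)*r^2*sin(r + pi/4) + 6*r*sin(r) - 8*r*sin(2*r) - 10*r*cos(r) + 6*r - 8*sin(r) + 8*sqrt(2)*sin(2*r + pi/4) - 2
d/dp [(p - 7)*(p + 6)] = 2*p - 1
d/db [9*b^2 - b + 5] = 18*b - 1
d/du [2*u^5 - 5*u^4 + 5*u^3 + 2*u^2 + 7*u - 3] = 10*u^4 - 20*u^3 + 15*u^2 + 4*u + 7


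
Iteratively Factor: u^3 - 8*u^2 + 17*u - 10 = (u - 1)*(u^2 - 7*u + 10) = (u - 5)*(u - 1)*(u - 2)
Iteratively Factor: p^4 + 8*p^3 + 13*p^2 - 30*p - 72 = (p - 2)*(p^3 + 10*p^2 + 33*p + 36) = (p - 2)*(p + 3)*(p^2 + 7*p + 12) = (p - 2)*(p + 3)*(p + 4)*(p + 3)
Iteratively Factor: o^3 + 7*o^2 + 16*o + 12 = (o + 2)*(o^2 + 5*o + 6) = (o + 2)*(o + 3)*(o + 2)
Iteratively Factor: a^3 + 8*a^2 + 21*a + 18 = (a + 2)*(a^2 + 6*a + 9) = (a + 2)*(a + 3)*(a + 3)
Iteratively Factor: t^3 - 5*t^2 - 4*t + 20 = (t - 5)*(t^2 - 4) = (t - 5)*(t - 2)*(t + 2)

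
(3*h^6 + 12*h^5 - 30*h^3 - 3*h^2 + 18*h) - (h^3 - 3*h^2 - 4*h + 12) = 3*h^6 + 12*h^5 - 31*h^3 + 22*h - 12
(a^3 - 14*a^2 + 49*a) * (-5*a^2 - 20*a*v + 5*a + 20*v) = -5*a^5 - 20*a^4*v + 75*a^4 + 300*a^3*v - 315*a^3 - 1260*a^2*v + 245*a^2 + 980*a*v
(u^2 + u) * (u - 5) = u^3 - 4*u^2 - 5*u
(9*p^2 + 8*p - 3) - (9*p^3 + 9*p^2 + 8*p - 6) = 3 - 9*p^3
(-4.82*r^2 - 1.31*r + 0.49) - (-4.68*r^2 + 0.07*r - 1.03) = -0.140000000000001*r^2 - 1.38*r + 1.52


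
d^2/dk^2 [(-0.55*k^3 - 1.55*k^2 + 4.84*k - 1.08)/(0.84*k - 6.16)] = (-0.77616*k^3 + 17.07552*k^2 - 125.22048*k - 69.067264)/(0.592704*k^3 - 13.039488*k^2 + 95.622912*k - 233.744896)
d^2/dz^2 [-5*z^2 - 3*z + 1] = -10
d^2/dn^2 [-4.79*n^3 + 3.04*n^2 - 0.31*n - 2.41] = 6.08 - 28.74*n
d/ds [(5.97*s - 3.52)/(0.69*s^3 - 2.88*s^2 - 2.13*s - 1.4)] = (-8.2386*s^3 + 24.48*s^2 - 20.2752*s - 15.8556)/(0.4761*s^6 - 3.9744*s^5 + 5.355*s^4 + 10.3368*s^3 + 12.6009*s^2 + 5.964*s + 1.96)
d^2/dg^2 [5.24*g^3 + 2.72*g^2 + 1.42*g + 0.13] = 31.44*g + 5.44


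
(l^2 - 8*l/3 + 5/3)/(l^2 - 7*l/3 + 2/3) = (3*l^2 - 8*l + 5)/(3*l^2 - 7*l + 2)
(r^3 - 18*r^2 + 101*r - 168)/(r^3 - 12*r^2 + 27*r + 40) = (r^2 - 10*r + 21)/(r^2 - 4*r - 5)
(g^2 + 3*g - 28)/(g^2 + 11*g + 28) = (g - 4)/(g + 4)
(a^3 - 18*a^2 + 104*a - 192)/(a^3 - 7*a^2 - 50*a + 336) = (a - 4)/(a + 7)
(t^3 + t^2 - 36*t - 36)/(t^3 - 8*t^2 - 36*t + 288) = (t + 1)/(t - 8)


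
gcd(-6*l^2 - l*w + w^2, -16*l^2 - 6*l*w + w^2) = 2*l + w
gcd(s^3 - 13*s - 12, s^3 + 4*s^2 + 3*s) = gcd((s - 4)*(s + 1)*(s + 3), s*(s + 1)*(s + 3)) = s^2 + 4*s + 3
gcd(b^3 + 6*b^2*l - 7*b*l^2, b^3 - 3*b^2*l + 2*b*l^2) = b^2 - b*l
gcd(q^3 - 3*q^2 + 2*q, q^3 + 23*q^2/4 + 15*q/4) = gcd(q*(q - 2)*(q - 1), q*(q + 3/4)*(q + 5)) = q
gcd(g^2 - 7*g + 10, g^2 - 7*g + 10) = g^2 - 7*g + 10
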